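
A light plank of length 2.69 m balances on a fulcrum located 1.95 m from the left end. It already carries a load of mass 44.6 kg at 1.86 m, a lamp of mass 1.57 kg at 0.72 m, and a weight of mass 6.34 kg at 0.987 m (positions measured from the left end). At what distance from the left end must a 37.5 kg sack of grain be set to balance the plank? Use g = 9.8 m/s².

x ≈ 2.27 m from the left end

Take moments about the fulcrum (at 1.95 m from the left end).
Load: 44.6 × 9.8 = 437.1 N down at 1.86 m → arm 0.09 m, τ = 437.1 × 0.09 = 39.34 N·m counterclockwise.
Lamp: 1.57 × 9.8 = 15.39 N down at 0.72 m → arm 1.23 m, τ = 15.39 × 1.23 = 18.93 N·m counterclockwise.
Weight: 6.34 × 9.8 = 62.13 N down at 0.987 m → arm 0.963 m, τ = 62.13 × 0.963 = 59.83 N·m counterclockwise.
Net moment of existing loads = 118.1 N·m counterclockwise.
The sack of grain weighs 37.5 × 9.8 = 367.5 N and must supply an equal clockwise moment, so its lever arm about the fulcrum is 118.1 / 367.5 = 0.321 m.
That puts it at 1.95 + 0.321 = 2.27 m from the left end.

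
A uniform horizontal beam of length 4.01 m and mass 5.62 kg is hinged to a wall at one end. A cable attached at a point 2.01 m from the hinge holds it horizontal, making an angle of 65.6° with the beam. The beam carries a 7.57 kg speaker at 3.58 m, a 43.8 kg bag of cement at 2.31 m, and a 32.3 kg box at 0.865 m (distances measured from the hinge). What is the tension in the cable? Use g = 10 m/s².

T ≈ 915 N

Taking torques about the hinge:
Beam weight: 5.62 × 10 = 56.2 N down at 2.005 m → arm 2.005 m, τ = 56.2 × 2.005 = 112.7 N·m clockwise.
Speaker: 7.57 × 10 = 75.7 N down at 3.58 m → arm 3.58 m, τ = 75.7 × 3.58 = 271 N·m clockwise.
Bag of cement: 43.8 × 10 = 438 N down at 2.31 m → arm 2.31 m, τ = 438 × 2.31 = 1012 N·m clockwise.
Box: 32.3 × 10 = 323 N down at 0.865 m → arm 0.865 m, τ = 323 × 0.865 = 279.4 N·m clockwise.
Total clockwise load moment = 1675 N·m.
The cable tension T acts at 2.01 m; only its component perpendicular to the beam, T sinθ, produces torque. sin 65.6° = 0.9107.
Balancing moments: T × 2.01 × 0.9107 = 1675, giving T = 1675 / 1.831 = 915 N.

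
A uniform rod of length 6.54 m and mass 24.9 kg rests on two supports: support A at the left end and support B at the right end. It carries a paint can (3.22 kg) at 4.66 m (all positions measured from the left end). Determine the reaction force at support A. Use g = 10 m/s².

R_A ≈ 134 N

Taking torques about support B:
Beam weight: 24.9 × 10 = 249 N down at 3.27 m → arm 3.27 m, τ = 249 × 3.27 = 814.2 N·m counterclockwise.
Paint can: 3.22 × 10 = 32.2 N down at 4.66 m → arm 1.88 m, τ = 32.2 × 1.88 = 60.54 N·m counterclockwise.
Net load moment about support B = 874.7 N·m counterclockwise.
Reaction R at support A is upward at 0 m, arm 6.54 m → moment R × 6.54 clockwise.
Setting net torque to zero: R × 6.54 = 874.7 → R = 134 N.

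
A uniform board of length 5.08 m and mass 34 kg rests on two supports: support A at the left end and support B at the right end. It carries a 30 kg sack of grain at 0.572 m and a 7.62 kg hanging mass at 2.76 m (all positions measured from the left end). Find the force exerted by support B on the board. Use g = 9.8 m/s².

R_B ≈ 240 N

About support A:
Beam weight: 34 × 9.8 = 333.2 N down at 2.54 m → arm 2.54 m, τ = 333.2 × 2.54 = 846.3 N·m clockwise.
Sack of grain: 30 × 9.8 = 294 N down at 0.572 m → arm 0.572 m, τ = 294 × 0.572 = 168.2 N·m clockwise.
Hanging mass: 7.62 × 9.8 = 74.68 N down at 2.76 m → arm 2.76 m, τ = 74.68 × 2.76 = 206.1 N·m clockwise.
Net load moment about support A = 1221 N·m clockwise.
Reaction R at support B is upward at 5.08 m, arm 5.08 m → moment R × 5.08 counterclockwise.
For rotational equilibrium, R × 5.08 = 1221, so R = 240 N.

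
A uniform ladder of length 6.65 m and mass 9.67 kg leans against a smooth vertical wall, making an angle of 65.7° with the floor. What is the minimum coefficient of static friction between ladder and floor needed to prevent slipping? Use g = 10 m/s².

μ_min ≈ 0.226

Take moments about the foot of the ladder.
Ladder weight 9.67×10 = 96.7 N acts at 3.325 m along the ladder; its horizontal arm is 3.325·cos65.7° = 1.368 m → τ = 132.3 N·m clockwise.
Wall normal N acts horizontally at the top; its moment arm is the height L sinθ = 6.65·sin65.7° = 6.061 m, counterclockwise.
For rotational equilibrium, N × 6.061 = 132.3, so N = 21.83 N.
ΣFx = 0 ⇒ f = N_wall = 21.83 N. ΣFy = 0 ⇒ N_floor = 96.7 N.
μ_min = f / N_floor = 21.83 / 96.7 = 0.226.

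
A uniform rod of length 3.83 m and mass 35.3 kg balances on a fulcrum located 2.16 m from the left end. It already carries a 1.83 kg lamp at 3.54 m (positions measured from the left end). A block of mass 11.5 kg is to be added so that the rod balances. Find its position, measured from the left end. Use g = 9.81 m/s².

Choose the fulcrum (at 2.16 m from the left end) as the axis so the support reaction has zero arm there.
Beam weight: 35.3 × 9.81 = 346.3 N down at 1.915 m → arm 0.245 m, τ = 346.3 × 0.245 = 84.84 N·m counterclockwise.
Lamp: 1.83 × 9.81 = 17.95 N down at 3.54 m → arm 1.38 m, τ = 17.95 × 1.38 = 24.77 N·m clockwise.
Net moment of existing loads = 60.07 N·m counterclockwise.
The block weighs 11.5 × 9.81 = 112.8 N and must supply an equal clockwise moment, so its lever arm about the fulcrum is 60.07 / 112.8 = 0.533 m.
That puts it at 2.16 + 0.533 = 2.69 m from the left end.

x ≈ 2.69 m from the left end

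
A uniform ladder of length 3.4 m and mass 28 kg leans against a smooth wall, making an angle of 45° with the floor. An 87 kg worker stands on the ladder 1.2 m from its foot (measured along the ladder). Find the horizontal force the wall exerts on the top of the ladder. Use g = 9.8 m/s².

N_wall ≈ 438 N

Choose the foot of the ladder as the axis so the floor normal and friction both act there and drop out.
Ladder weight 28×9.8 = 274.4 N acts at 1.7 m along the ladder; its horizontal arm is 1.7·cos45° = 1.202 m → τ = 329.8 N·m clockwise.
Worker: 87×9.8 = 852.6 N at 1.2 m → arm 0.8485 m → τ = 723.4 N·m clockwise.
Wall normal N acts horizontally at the top; its moment arm is the height L sinθ = 3.4·sin45° = 2.404 m, counterclockwise.
Setting net torque to zero: N × 2.404 = 1053 → N = 438 N.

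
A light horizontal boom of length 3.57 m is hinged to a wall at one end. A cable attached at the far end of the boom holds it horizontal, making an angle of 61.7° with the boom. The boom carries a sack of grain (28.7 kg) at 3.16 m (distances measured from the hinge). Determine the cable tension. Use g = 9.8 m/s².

About the hinge:
Sack of grain: 28.7 × 9.8 = 281.3 N down at 3.16 m → arm 3.16 m, τ = 281.3 × 3.16 = 888.9 N·m clockwise.
Total clockwise load moment = 888.9 N·m.
The cable tension T acts at 3.57 m; only its component perpendicular to the boom, T sinθ, produces torque. sin 61.7° = 0.8805.
Στ = 0 ⇒ T × 3.57 × 0.8805 = 888.9 ⇒ T = 888.9 / 3.143 = 283 N.

T ≈ 283 N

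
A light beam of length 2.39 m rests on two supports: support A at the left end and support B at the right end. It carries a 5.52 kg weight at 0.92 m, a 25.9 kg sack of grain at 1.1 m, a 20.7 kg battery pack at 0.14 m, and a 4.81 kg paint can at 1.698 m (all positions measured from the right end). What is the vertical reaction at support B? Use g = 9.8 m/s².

Sum moments about support A (its reaction then has zero moment arm).
Weight: 5.52 × 9.8 = 54.1 N down at 0.92 m → arm 1.47 m, τ = 54.1 × 1.47 = 79.53 N·m clockwise.
Sack of grain: 25.9 × 9.8 = 253.8 N down at 1.1 m → arm 1.29 m, τ = 253.8 × 1.29 = 327.4 N·m clockwise.
Battery pack: 20.7 × 9.8 = 202.9 N down at 0.14 m → arm 2.25 m, τ = 202.9 × 2.25 = 456.5 N·m clockwise.
Paint can: 4.81 × 9.8 = 47.14 N down at 1.698 m → arm 0.692 m, τ = 47.14 × 0.692 = 32.62 N·m clockwise.
Net load moment about support A = 896 N·m clockwise.
Reaction R at support B is upward at 0 m, arm 2.39 m → moment R × 2.39 counterclockwise.
Balancing moments: R × 2.39 = 896, giving R = 375 N.

R_B ≈ 375 N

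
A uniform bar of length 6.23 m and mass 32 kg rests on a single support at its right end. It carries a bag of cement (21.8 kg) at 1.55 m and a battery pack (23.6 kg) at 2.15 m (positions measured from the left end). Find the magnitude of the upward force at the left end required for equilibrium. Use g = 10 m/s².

Take moments about the right end.
Beam weight: 32 × 10 = 320 N down at 3.115 m → arm 3.115 m, τ = 320 × 3.115 = 996.8 N·m counterclockwise.
Bag of cement: 21.8 × 10 = 218 N down at 1.55 m → arm 4.68 m, τ = 218 × 4.68 = 1020 N·m counterclockwise.
Battery pack: 23.6 × 10 = 236 N down at 2.15 m → arm 4.08 m, τ = 236 × 4.08 = 962.9 N·m counterclockwise.
Net moment of the loads = 2980 N·m counterclockwise.
The upward force F acts at the left end, arm 6.23 m, giving F × 6.23 clockwise.
Setting net torque to zero: F × 6.23 = 2980 → F = 2980 / 6.23 = 478 N.

F ≈ 478 N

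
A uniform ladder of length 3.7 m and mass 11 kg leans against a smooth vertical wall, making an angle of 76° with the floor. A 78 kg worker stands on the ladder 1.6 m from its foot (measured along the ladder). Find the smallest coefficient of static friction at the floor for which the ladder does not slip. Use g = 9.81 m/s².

μ_min ≈ 0.11

Taking torques about the foot of the ladder:
Ladder weight 11×9.81 = 107.9 N acts at 1.85 m along the ladder; its horizontal arm is 1.85·cos76° = 0.4476 m → τ = 48.3 N·m clockwise.
Worker: 78×9.81 = 765.2 N at 1.6 m → arm 0.3871 m → τ = 296.2 N·m clockwise.
Wall normal N acts horizontally at the top; its moment arm is the height L sinθ = 3.7·sin76° = 3.59 m, counterclockwise.
Setting net torque to zero: N × 3.59 = 344.5 → N = 95.96 N.
ΣFx = 0 ⇒ f = N_wall = 95.96 N. ΣFy = 0 ⇒ N_floor = 873.1 N.
μ_min = f / N_floor = 95.96 / 873.1 = 0.11.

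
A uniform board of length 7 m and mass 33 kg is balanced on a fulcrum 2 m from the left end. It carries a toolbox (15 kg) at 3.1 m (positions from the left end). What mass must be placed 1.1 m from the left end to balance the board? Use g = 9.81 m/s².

About the fulcrum (at 2 m from the left end):
Beam weight: 33 × 9.81 = 323.7 N down at 3.5 m → arm 1.5 m, τ = 323.7 × 1.5 = 485.5 N·m clockwise.
Toolbox: 15 × 9.81 = 147.2 N down at 3.1 m → arm 1.1 m, τ = 147.2 × 1.1 = 161.9 N·m clockwise.
Net moment of known loads = 647.4 N·m clockwise.
An unknown mass m at 1.1 m has arm 0.9 m; its moment is m·g·0.9 counterclockwise.
Balancing moments: m × 9.81 × 0.9 = 647.4, giving m = 647.4 / (9.81 × 0.9) = 73.3 kg.

m ≈ 73.3 kg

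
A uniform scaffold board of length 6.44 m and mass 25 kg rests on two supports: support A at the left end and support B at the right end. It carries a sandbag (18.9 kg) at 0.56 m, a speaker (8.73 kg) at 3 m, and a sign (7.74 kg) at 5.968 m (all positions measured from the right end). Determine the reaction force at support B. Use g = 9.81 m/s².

About support A:
Beam weight: 25 × 9.81 = 245.2 N down at 3.22 m → arm 3.22 m, τ = 245.2 × 3.22 = 789.5 N·m clockwise.
Sandbag: 18.9 × 9.81 = 185.4 N down at 0.56 m → arm 5.88 m, τ = 185.4 × 5.88 = 1090 N·m clockwise.
Speaker: 8.73 × 9.81 = 85.64 N down at 3 m → arm 3.44 m, τ = 85.64 × 3.44 = 294.6 N·m clockwise.
Sign: 7.74 × 9.81 = 75.93 N down at 5.968 m → arm 0.472 m, τ = 75.93 × 0.472 = 35.84 N·m clockwise.
Net load moment about support A = 2210 N·m clockwise.
Reaction R at support B is upward at 0 m, arm 6.44 m → moment R × 6.44 counterclockwise.
For rotational equilibrium, R × 6.44 = 2210, so R = 343 N.

R_B ≈ 343 N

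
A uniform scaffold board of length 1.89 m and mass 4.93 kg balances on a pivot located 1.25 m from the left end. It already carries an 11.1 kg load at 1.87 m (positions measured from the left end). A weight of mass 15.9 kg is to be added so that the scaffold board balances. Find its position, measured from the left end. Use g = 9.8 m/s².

x ≈ 0.912 m from the left end

Sum moments about the pivot (at 1.25 m from the left end) (the support reaction has zero arm there).
Beam weight: 4.93 × 9.8 = 48.31 N down at 0.945 m → arm 0.305 m, τ = 48.31 × 0.305 = 14.73 N·m counterclockwise.
Load: 11.1 × 9.8 = 108.8 N down at 1.87 m → arm 0.62 m, τ = 108.8 × 0.62 = 67.46 N·m clockwise.
Net moment of existing loads = 52.73 N·m clockwise.
The weight weighs 15.9 × 9.8 = 155.8 N and must supply an equal counterclockwise moment, so its lever arm about the pivot is 52.73 / 155.8 = 0.338 m.
That puts it at 1.25 − 0.338 = 0.912 m from the left end.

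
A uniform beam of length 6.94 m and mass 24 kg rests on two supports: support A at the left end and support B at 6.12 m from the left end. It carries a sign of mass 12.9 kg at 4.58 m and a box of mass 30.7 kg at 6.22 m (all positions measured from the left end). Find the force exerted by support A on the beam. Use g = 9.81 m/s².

Take moments about support B.
Beam weight: 24 × 9.81 = 235.4 N down at 3.47 m → arm 2.65 m, τ = 235.4 × 2.65 = 623.8 N·m counterclockwise.
Sign: 12.9 × 9.81 = 126.5 N down at 4.58 m → arm 1.54 m, τ = 126.5 × 1.54 = 194.8 N·m counterclockwise.
Box: 30.7 × 9.81 = 301.2 N down at 6.22 m → arm 0.1 m, τ = 301.2 × 0.1 = 30.12 N·m clockwise.
Net load moment about support B = 788.5 N·m counterclockwise.
Reaction R at support A is upward at 0 m, arm 6.12 m → moment R × 6.12 clockwise.
Balancing moments: R × 6.12 = 788.5, giving R = 129 N.

R_A ≈ 129 N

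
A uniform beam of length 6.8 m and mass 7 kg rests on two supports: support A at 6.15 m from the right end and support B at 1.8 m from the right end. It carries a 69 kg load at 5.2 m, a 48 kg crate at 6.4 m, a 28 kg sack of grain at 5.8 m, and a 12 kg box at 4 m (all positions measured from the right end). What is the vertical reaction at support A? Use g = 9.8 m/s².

Choose support B as the axis so its reaction then has zero moment arm.
Beam weight: 7 × 9.8 = 68.6 N down at 3.4 m → arm 1.6 m, τ = 68.6 × 1.6 = 109.8 N·m counterclockwise.
Load: 69 × 9.8 = 676.2 N down at 5.2 m → arm 3.4 m, τ = 676.2 × 3.4 = 2299 N·m counterclockwise.
Crate: 48 × 9.8 = 470.4 N down at 6.4 m → arm 4.6 m, τ = 470.4 × 4.6 = 2164 N·m counterclockwise.
Sack of grain: 28 × 9.8 = 274.4 N down at 5.8 m → arm 4 m, τ = 274.4 × 4 = 1098 N·m counterclockwise.
Box: 12 × 9.8 = 117.6 N down at 4 m → arm 2.2 m, τ = 117.6 × 2.2 = 258.7 N·m counterclockwise.
Net load moment about support B = 5930 N·m counterclockwise.
Reaction R at support A is upward at 6.15 m, arm 4.35 m → moment R × 4.35 clockwise.
Στ = 0 ⇒ R × 4.35 = 5930 ⇒ R = 1360 N.

R_A ≈ 1360 N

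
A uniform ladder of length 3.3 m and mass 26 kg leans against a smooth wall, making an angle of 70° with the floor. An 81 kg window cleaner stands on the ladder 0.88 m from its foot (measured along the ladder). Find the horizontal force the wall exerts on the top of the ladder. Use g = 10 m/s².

Sum moments about the foot of the ladder (the floor normal and friction both act there and drop out).
Ladder weight 26×10 = 260 N acts at 1.65 m along the ladder; its horizontal arm is 1.65·cos70° = 0.5643 m → τ = 146.7 N·m clockwise.
Window cleaner: 81×10 = 810 N at 0.88 m → arm 0.301 m → τ = 243.8 N·m clockwise.
Wall normal N acts horizontally at the top; its moment arm is the height L sinθ = 3.3·sin70° = 3.101 m, counterclockwise.
Στ = 0 ⇒ N × 3.101 = 390.5 ⇒ N = 126 N.

N_wall ≈ 126 N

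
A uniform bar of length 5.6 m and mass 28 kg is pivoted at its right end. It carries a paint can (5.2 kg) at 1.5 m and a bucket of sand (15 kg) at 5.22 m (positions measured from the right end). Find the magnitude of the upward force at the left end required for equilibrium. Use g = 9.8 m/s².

Take moments about the right end.
Beam weight: 28 × 9.8 = 274.4 N down at 2.8 m → arm 2.8 m, τ = 274.4 × 2.8 = 768.3 N·m counterclockwise.
Paint can: 5.2 × 9.8 = 50.96 N down at 1.5 m → arm 1.5 m, τ = 50.96 × 1.5 = 76.44 N·m counterclockwise.
Bucket of sand: 15 × 9.8 = 147 N down at 5.22 m → arm 5.22 m, τ = 147 × 5.22 = 767.3 N·m counterclockwise.
Net moment of the loads = 1612 N·m counterclockwise.
The upward force F acts at the left end, arm 5.6 m, giving F × 5.6 clockwise.
Balancing moments: F × 5.6 = 1612, giving F = 1612 / 5.6 = 288 N.

F ≈ 288 N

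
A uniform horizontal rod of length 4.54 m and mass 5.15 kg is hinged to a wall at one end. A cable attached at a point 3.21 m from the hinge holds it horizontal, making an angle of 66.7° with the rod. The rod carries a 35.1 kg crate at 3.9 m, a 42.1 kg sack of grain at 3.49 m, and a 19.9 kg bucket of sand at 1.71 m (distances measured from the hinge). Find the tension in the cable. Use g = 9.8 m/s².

About the hinge:
Beam weight: 5.15 × 9.8 = 50.47 N down at 2.27 m → arm 2.27 m, τ = 50.47 × 2.27 = 114.6 N·m clockwise.
Crate: 35.1 × 9.8 = 344 N down at 3.9 m → arm 3.9 m, τ = 344 × 3.9 = 1342 N·m clockwise.
Sack of grain: 42.1 × 9.8 = 412.6 N down at 3.49 m → arm 3.49 m, τ = 412.6 × 3.49 = 1440 N·m clockwise.
Bucket of sand: 19.9 × 9.8 = 195 N down at 1.71 m → arm 1.71 m, τ = 195 × 1.71 = 333.4 N·m clockwise.
Total clockwise load moment = 3230 N·m.
The cable tension T acts at 3.21 m; only its component perpendicular to the rod, T sinθ, produces torque. sin 66.7° = 0.9184.
Στ = 0 ⇒ T × 3.21 × 0.9184 = 3230 ⇒ T = 3230 / 2.948 = 1100 N.

T ≈ 1100 N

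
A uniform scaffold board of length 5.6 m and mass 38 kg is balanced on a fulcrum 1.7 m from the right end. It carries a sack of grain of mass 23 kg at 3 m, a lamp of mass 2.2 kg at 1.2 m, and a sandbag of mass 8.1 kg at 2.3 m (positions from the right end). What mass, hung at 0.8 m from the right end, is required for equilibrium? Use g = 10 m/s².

m ≈ 83.8 kg

Sum moments about the fulcrum (at 1.7 m from the right end) (the support reaction has zero arm there).
Beam weight: 38 × 10 = 380 N down at 2.8 m → arm 1.1 m, τ = 380 × 1.1 = 418 N·m counterclockwise.
Sack of grain: 23 × 10 = 230 N down at 3 m → arm 1.3 m, τ = 230 × 1.3 = 299 N·m counterclockwise.
Lamp: 2.2 × 10 = 22 N down at 1.2 m → arm 0.5 m, τ = 22 × 0.5 = 11 N·m clockwise.
Sandbag: 8.1 × 10 = 81 N down at 2.3 m → arm 0.6 m, τ = 81 × 0.6 = 48.6 N·m counterclockwise.
Net moment of known loads = 754.6 N·m counterclockwise.
An unknown mass m at 0.8 m has arm 0.9 m; its moment is m·g·0.9 clockwise.
Balancing moments: m × 10 × 0.9 = 754.6, giving m = 754.6 / (10 × 0.9) = 83.8 kg.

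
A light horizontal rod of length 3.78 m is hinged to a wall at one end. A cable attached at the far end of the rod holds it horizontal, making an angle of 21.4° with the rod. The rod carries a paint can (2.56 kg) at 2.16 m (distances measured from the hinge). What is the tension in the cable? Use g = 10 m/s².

T ≈ 40.1 N

Sum moments about the hinge (the unknown hinge reaction has zero arm there).
Paint can: 2.56 × 10 = 25.6 N down at 2.16 m → arm 2.16 m, τ = 25.6 × 2.16 = 55.3 N·m clockwise.
Total clockwise load moment = 55.3 N·m.
The cable tension T acts at 3.78 m; only its component perpendicular to the rod, T sinθ, produces torque. sin 21.4° = 0.3649.
Balancing moments: T × 3.78 × 0.3649 = 55.3, giving T = 55.3 / 1.379 = 40.1 N.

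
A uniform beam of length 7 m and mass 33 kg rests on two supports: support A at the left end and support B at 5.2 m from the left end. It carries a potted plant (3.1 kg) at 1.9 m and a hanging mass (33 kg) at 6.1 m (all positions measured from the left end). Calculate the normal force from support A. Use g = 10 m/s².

R_A ≈ 70.4 N

Taking torques about support B:
Beam weight: 33 × 10 = 330 N down at 3.5 m → arm 1.7 m, τ = 330 × 1.7 = 561 N·m counterclockwise.
Potted plant: 3.1 × 10 = 31 N down at 1.9 m → arm 3.3 m, τ = 31 × 3.3 = 102.3 N·m counterclockwise.
Hanging mass: 33 × 10 = 330 N down at 6.1 m → arm 0.9 m, τ = 330 × 0.9 = 297 N·m clockwise.
Net load moment about support B = 366.3 N·m counterclockwise.
Reaction R at support A is upward at 0 m, arm 5.2 m → moment R × 5.2 clockwise.
For rotational equilibrium, R × 5.2 = 366.3, so R = 70.4 N.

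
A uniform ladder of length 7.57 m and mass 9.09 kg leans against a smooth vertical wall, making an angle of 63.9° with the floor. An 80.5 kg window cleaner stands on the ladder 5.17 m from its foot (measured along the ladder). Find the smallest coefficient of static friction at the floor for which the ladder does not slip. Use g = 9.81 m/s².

Sum moments about the foot of the ladder (the floor normal and friction both act there and drop out).
Ladder weight 9.09×9.81 = 89.17 N acts at 3.785 m along the ladder; its horizontal arm is 3.785·cos63.9° = 1.665 m → τ = 148.5 N·m clockwise.
Window cleaner: 80.5×9.81 = 789.7 N at 5.17 m → arm 2.274 m → τ = 1796 N·m clockwise.
Wall normal N acts horizontally at the top; its moment arm is the height L sinθ = 7.57·sin63.9° = 6.798 m, counterclockwise.
Στ = 0 ⇒ N × 6.798 = 1944 ⇒ N = 286 N.
ΣFx = 0 ⇒ f = N_wall = 286 N. ΣFy = 0 ⇒ N_floor = 878.9 N.
μ_min = f / N_floor = 286 / 878.9 = 0.325.

μ_min ≈ 0.325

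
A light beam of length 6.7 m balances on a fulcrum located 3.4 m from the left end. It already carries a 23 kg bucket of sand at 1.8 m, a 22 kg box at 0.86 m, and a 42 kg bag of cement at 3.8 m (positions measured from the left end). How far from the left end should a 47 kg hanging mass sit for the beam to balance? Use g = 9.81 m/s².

x ≈ 5.01 m from the left end

Choose the fulcrum (at 3.4 m from the left end) as the axis so the support reaction has zero arm there.
Bucket of sand: 23 × 9.81 = 225.6 N down at 1.8 m → arm 1.6 m, τ = 225.6 × 1.6 = 361 N·m counterclockwise.
Box: 22 × 9.81 = 215.8 N down at 0.86 m → arm 2.54 m, τ = 215.8 × 2.54 = 548.1 N·m counterclockwise.
Bag of cement: 42 × 9.81 = 412 N down at 3.8 m → arm 0.4 m, τ = 412 × 0.4 = 164.8 N·m clockwise.
Net moment of existing loads = 744.3 N·m counterclockwise.
The hanging mass weighs 47 × 9.81 = 461.1 N and must supply an equal clockwise moment, so its lever arm about the fulcrum is 744.3 / 461.1 = 1.61 m.
That puts it at 3.4 + 1.61 = 5.01 m from the left end.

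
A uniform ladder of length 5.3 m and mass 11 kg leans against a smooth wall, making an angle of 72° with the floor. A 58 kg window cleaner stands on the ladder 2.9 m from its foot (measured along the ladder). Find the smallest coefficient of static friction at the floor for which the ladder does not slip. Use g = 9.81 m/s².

μ_min ≈ 0.175

Choose the foot of the ladder as the axis so the floor normal and friction both act there and drop out.
Ladder weight 11×9.81 = 107.9 N acts at 2.65 m along the ladder; its horizontal arm is 2.65·cos72° = 0.8189 m → τ = 88.36 N·m clockwise.
Window cleaner: 58×9.81 = 569 N at 2.9 m → arm 0.8961 m → τ = 509.9 N·m clockwise.
Wall normal N acts horizontally at the top; its moment arm is the height L sinθ = 5.3·sin72° = 5.041 m, counterclockwise.
Balancing moments: N × 5.041 = 598.3, giving N = 118.7 N.
ΣFx = 0 ⇒ f = N_wall = 118.7 N. ΣFy = 0 ⇒ N_floor = 676.9 N.
μ_min = f / N_floor = 118.7 / 676.9 = 0.175.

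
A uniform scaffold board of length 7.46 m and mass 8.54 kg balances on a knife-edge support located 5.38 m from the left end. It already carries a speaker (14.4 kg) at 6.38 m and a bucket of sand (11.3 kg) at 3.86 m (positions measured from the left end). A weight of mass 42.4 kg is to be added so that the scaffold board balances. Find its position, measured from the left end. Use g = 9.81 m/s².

Sum moments about the knife-edge support (at 5.38 m from the left end) (the support reaction has zero arm there).
Beam weight: 8.54 × 9.81 = 83.78 N down at 3.73 m → arm 1.65 m, τ = 83.78 × 1.65 = 138.2 N·m counterclockwise.
Speaker: 14.4 × 9.81 = 141.3 N down at 6.38 m → arm 1 m, τ = 141.3 × 1 = 141.3 N·m clockwise.
Bucket of sand: 11.3 × 9.81 = 110.9 N down at 3.86 m → arm 1.52 m, τ = 110.9 × 1.52 = 168.6 N·m counterclockwise.
Net moment of existing loads = 165.5 N·m counterclockwise.
The weight weighs 42.4 × 9.81 = 415.9 N and must supply an equal clockwise moment, so its lever arm about the knife-edge support is 165.5 / 415.9 = 0.398 m.
That puts it at 5.38 + 0.398 = 5.78 m from the left end.

x ≈ 5.78 m from the left end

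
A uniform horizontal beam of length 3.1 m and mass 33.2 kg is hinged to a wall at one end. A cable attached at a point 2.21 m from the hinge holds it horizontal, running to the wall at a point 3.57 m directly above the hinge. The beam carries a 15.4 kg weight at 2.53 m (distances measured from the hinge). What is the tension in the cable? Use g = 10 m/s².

T ≈ 481 N

Taking torques about the hinge:
Beam weight: 33.2 × 10 = 332 N down at 1.55 m → arm 1.55 m, τ = 332 × 1.55 = 514.6 N·m clockwise.
Weight: 15.4 × 10 = 154 N down at 2.53 m → arm 2.53 m, τ = 154 × 2.53 = 389.6 N·m clockwise.
Total clockwise load moment = 904.2 N·m.
The cable tension T acts at 2.21 m; only its component perpendicular to the beam, T sinθ, produces torque. sinθ = h/√(h²+d²) = 3.57/√(3.57²+2.21²) = 0.8503.
Setting net torque to zero: T × 2.21 × 0.8503 = 904.2 → T = 904.2 / 1.879 = 481 N.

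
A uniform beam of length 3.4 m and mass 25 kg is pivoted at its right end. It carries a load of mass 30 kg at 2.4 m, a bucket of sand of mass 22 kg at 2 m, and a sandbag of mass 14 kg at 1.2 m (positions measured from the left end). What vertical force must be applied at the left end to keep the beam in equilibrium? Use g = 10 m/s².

F ≈ 394 N

Take moments about the right end.
Beam weight: 25 × 10 = 250 N down at 1.7 m → arm 1.7 m, τ = 250 × 1.7 = 425 N·m counterclockwise.
Load: 30 × 10 = 300 N down at 2.4 m → arm 1 m, τ = 300 × 1 = 300 N·m counterclockwise.
Bucket of sand: 22 × 10 = 220 N down at 2 m → arm 1.4 m, τ = 220 × 1.4 = 308 N·m counterclockwise.
Sandbag: 14 × 10 = 140 N down at 1.2 m → arm 2.2 m, τ = 140 × 2.2 = 308 N·m counterclockwise.
Net moment of the loads = 1341 N·m counterclockwise.
The upward force F acts at the left end, arm 3.4 m, giving F × 3.4 clockwise.
Setting net torque to zero: F × 3.4 = 1341 → F = 1341 / 3.4 = 394 N.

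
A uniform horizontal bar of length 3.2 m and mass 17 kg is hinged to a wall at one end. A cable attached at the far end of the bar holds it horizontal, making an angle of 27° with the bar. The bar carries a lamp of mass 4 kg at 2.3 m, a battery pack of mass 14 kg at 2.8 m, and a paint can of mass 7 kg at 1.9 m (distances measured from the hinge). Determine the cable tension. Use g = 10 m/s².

Taking torques about the hinge:
Beam weight: 17 × 10 = 170 N down at 1.6 m → arm 1.6 m, τ = 170 × 1.6 = 272 N·m clockwise.
Lamp: 4 × 10 = 40 N down at 2.3 m → arm 2.3 m, τ = 40 × 2.3 = 92 N·m clockwise.
Battery pack: 14 × 10 = 140 N down at 2.8 m → arm 2.8 m, τ = 140 × 2.8 = 392 N·m clockwise.
Paint can: 7 × 10 = 70 N down at 1.9 m → arm 1.9 m, τ = 70 × 1.9 = 133 N·m clockwise.
Total clockwise load moment = 889 N·m.
The cable tension T acts at 3.2 m; only its component perpendicular to the bar, T sinθ, produces torque. sin 27° = 0.454.
Balancing moments: T × 3.2 × 0.454 = 889, giving T = 889 / 1.453 = 612 N.

T ≈ 612 N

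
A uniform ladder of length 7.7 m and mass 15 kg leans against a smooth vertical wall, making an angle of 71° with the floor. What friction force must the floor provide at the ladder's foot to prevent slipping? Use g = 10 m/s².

f ≈ 25.8 N

About the foot of the ladder:
Ladder weight 15×10 = 150 N acts at 3.85 m along the ladder; its horizontal arm is 3.85·cos71° = 1.253 m → τ = 187.9 N·m clockwise.
Wall normal N acts horizontally at the top; its moment arm is the height L sinθ = 7.7·sin71° = 7.28 m, counterclockwise.
Στ = 0 ⇒ N × 7.28 = 187.9 ⇒ N = 25.8 N.
ΣFx = 0: friction at the foot balances the wall's push, so f = N_wall = 25.8 N.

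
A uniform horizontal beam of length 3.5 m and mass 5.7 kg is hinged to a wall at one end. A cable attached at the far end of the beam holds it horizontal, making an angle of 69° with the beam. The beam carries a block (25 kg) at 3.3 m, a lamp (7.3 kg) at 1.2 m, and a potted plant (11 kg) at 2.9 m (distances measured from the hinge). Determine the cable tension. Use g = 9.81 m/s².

Taking torques about the hinge:
Beam weight: 5.7 × 9.81 = 55.92 N down at 1.75 m → arm 1.75 m, τ = 55.92 × 1.75 = 97.86 N·m clockwise.
Block: 25 × 9.81 = 245.2 N down at 3.3 m → arm 3.3 m, τ = 245.2 × 3.3 = 809.2 N·m clockwise.
Lamp: 7.3 × 9.81 = 71.61 N down at 1.2 m → arm 1.2 m, τ = 71.61 × 1.2 = 85.93 N·m clockwise.
Potted plant: 11 × 9.81 = 107.9 N down at 2.9 m → arm 2.9 m, τ = 107.9 × 2.9 = 312.9 N·m clockwise.
Total clockwise load moment = 1306 N·m.
The cable tension T acts at 3.5 m; only its component perpendicular to the beam, T sinθ, produces torque. sin 69° = 0.9336.
Setting net torque to zero: T × 3.5 × 0.9336 = 1306 → T = 1306 / 3.268 = 400 N.

T ≈ 400 N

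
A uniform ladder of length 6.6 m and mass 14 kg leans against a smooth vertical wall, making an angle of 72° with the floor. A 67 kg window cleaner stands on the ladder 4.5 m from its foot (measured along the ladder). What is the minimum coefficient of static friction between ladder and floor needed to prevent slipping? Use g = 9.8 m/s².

About the foot of the ladder:
Ladder weight 14×9.8 = 137.2 N acts at 3.3 m along the ladder; its horizontal arm is 3.3·cos72° = 1.02 m → τ = 139.9 N·m clockwise.
Window cleaner: 67×9.8 = 656.6 N at 4.5 m → arm 1.391 m → τ = 913.3 N·m clockwise.
Wall normal N acts horizontally at the top; its moment arm is the height L sinθ = 6.6·sin72° = 6.277 m, counterclockwise.
Balancing moments: N × 6.277 = 1053, giving N = 167.8 N.
ΣFx = 0 ⇒ f = N_wall = 167.8 N. ΣFy = 0 ⇒ N_floor = 793.8 N.
μ_min = f / N_floor = 167.8 / 793.8 = 0.211.

μ_min ≈ 0.211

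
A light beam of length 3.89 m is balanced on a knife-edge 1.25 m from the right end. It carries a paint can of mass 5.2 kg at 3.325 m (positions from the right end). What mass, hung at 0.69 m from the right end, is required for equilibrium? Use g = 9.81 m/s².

Take moments about the knife-edge (at 1.25 m from the right end).
Paint can: 5.2 × 9.81 = 51.01 N down at 3.325 m → arm 2.075 m, τ = 51.01 × 2.075 = 105.8 N·m counterclockwise.
Net moment of known loads = 105.8 N·m counterclockwise.
An unknown mass m at 0.69 m has arm 0.56 m; its moment is m·g·0.56 clockwise.
Στ = 0 ⇒ m × 9.81 × 0.56 = 105.8 ⇒ m = 105.8 / (9.81 × 0.56) = 19.3 kg.

m ≈ 19.3 kg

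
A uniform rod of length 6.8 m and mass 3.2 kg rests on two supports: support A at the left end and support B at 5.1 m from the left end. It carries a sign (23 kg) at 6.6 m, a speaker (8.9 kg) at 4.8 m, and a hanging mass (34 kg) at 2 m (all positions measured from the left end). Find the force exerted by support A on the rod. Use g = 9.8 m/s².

Choose support B as the axis so its reaction then has zero moment arm.
Beam weight: 3.2 × 9.8 = 31.36 N down at 3.4 m → arm 1.7 m, τ = 31.36 × 1.7 = 53.31 N·m counterclockwise.
Sign: 23 × 9.8 = 225.4 N down at 6.6 m → arm 1.5 m, τ = 225.4 × 1.5 = 338.1 N·m clockwise.
Speaker: 8.9 × 9.8 = 87.22 N down at 4.8 m → arm 0.3 m, τ = 87.22 × 0.3 = 26.17 N·m counterclockwise.
Hanging mass: 34 × 9.8 = 333.2 N down at 2 m → arm 3.1 m, τ = 333.2 × 3.1 = 1033 N·m counterclockwise.
Net load moment about support B = 774.4 N·m counterclockwise.
Reaction R at support A is upward at 0 m, arm 5.1 m → moment R × 5.1 clockwise.
Setting net torque to zero: R × 5.1 = 774.4 → R = 152 N.

R_A ≈ 152 N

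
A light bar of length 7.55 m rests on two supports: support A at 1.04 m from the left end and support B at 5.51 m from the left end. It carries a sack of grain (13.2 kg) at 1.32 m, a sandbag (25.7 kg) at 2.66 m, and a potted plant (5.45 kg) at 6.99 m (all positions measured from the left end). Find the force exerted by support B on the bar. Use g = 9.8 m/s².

R_B ≈ 170 N

Take moments about support A.
Sack of grain: 13.2 × 9.8 = 129.4 N down at 1.32 m → arm 0.28 m, τ = 129.4 × 0.28 = 36.23 N·m clockwise.
Sandbag: 25.7 × 9.8 = 251.9 N down at 2.66 m → arm 1.62 m, τ = 251.9 × 1.62 = 408.1 N·m clockwise.
Potted plant: 5.45 × 9.8 = 53.41 N down at 6.99 m → arm 5.95 m, τ = 53.41 × 5.95 = 317.8 N·m clockwise.
Net load moment about support A = 762.1 N·m clockwise.
Reaction R at support B is upward at 5.51 m, arm 4.47 m → moment R × 4.47 counterclockwise.
Balancing moments: R × 4.47 = 762.1, giving R = 170 N.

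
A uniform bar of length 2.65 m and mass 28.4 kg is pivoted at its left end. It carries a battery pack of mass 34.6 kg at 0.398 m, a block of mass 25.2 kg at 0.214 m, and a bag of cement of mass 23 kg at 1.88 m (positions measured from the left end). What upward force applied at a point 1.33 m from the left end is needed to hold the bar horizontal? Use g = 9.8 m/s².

Take moments about the left end.
Beam weight: 28.4 × 9.8 = 278.3 N down at 1.325 m → arm 1.325 m, τ = 278.3 × 1.325 = 368.7 N·m clockwise.
Battery pack: 34.6 × 9.8 = 339.1 N down at 0.398 m → arm 0.398 m, τ = 339.1 × 0.398 = 135 N·m clockwise.
Block: 25.2 × 9.8 = 247 N down at 0.214 m → arm 0.214 m, τ = 247 × 0.214 = 52.86 N·m clockwise.
Bag of cement: 23 × 9.8 = 225.4 N down at 1.88 m → arm 1.88 m, τ = 225.4 × 1.88 = 423.8 N·m clockwise.
Net moment of the loads = 980.4 N·m clockwise.
The upward force F acts at a point 1.33 m from the left end, arm 1.33 m, giving F × 1.33 counterclockwise.
Στ = 0 ⇒ F × 1.33 = 980.4 ⇒ F = 980.4 / 1.33 = 737 N.

F ≈ 737 N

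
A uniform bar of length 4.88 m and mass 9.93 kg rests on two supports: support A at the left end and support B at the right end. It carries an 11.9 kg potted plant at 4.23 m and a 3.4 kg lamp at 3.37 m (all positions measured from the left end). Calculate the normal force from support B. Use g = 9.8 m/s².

Taking torques about support A:
Beam weight: 9.93 × 9.8 = 97.31 N down at 2.44 m → arm 2.44 m, τ = 97.31 × 2.44 = 237.4 N·m clockwise.
Potted plant: 11.9 × 9.8 = 116.6 N down at 4.23 m → arm 4.23 m, τ = 116.6 × 4.23 = 493.2 N·m clockwise.
Lamp: 3.4 × 9.8 = 33.32 N down at 3.37 m → arm 3.37 m, τ = 33.32 × 3.37 = 112.3 N·m clockwise.
Net load moment about support A = 842.9 N·m clockwise.
Reaction R at support B is upward at 4.88 m, arm 4.88 m → moment R × 4.88 counterclockwise.
Setting net torque to zero: R × 4.88 = 842.9 → R = 173 N.

R_B ≈ 173 N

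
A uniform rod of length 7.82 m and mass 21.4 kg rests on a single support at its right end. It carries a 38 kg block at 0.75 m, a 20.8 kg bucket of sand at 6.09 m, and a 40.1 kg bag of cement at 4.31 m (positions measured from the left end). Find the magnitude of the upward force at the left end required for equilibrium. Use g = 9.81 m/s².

F ≈ 664 N

Sum moments about the right end (the unknown pivot reaction has zero arm there).
Beam weight: 21.4 × 9.81 = 209.9 N down at 3.91 m → arm 3.91 m, τ = 209.9 × 3.91 = 820.7 N·m counterclockwise.
Block: 38 × 9.81 = 372.8 N down at 0.75 m → arm 7.07 m, τ = 372.8 × 7.07 = 2636 N·m counterclockwise.
Bucket of sand: 20.8 × 9.81 = 204 N down at 6.09 m → arm 1.73 m, τ = 204 × 1.73 = 352.9 N·m counterclockwise.
Bag of cement: 40.1 × 9.81 = 393.4 N down at 4.31 m → arm 3.51 m, τ = 393.4 × 3.51 = 1381 N·m counterclockwise.
Net moment of the loads = 5191 N·m counterclockwise.
The upward force F acts at the left end, arm 7.82 m, giving F × 7.82 clockwise.
Balancing moments: F × 7.82 = 5191, giving F = 5191 / 7.82 = 664 N.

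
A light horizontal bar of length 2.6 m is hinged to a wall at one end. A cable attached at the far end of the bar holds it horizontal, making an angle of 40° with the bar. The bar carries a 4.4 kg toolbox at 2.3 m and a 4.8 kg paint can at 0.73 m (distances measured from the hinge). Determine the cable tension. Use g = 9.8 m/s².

T ≈ 79.9 N

Sum moments about the hinge (the unknown hinge reaction has zero arm there).
Toolbox: 4.4 × 9.8 = 43.12 N down at 2.3 m → arm 2.3 m, τ = 43.12 × 2.3 = 99.18 N·m clockwise.
Paint can: 4.8 × 9.8 = 47.04 N down at 0.73 m → arm 0.73 m, τ = 47.04 × 0.73 = 34.34 N·m clockwise.
Total clockwise load moment = 133.5 N·m.
The cable tension T acts at 2.6 m; only its component perpendicular to the bar, T sinθ, produces torque. sin 40° = 0.6428.
Setting net torque to zero: T × 2.6 × 0.6428 = 133.5 → T = 133.5 / 1.671 = 79.9 N.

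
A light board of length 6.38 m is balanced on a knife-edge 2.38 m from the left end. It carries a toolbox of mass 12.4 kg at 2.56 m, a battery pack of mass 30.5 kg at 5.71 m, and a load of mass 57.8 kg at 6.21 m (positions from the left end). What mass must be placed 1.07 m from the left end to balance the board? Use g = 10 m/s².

m ≈ 248 kg

Sum moments about the knife-edge (at 2.38 m from the left end) (the support reaction has zero arm there).
Toolbox: 12.4 × 10 = 124 N down at 2.56 m → arm 0.18 m, τ = 124 × 0.18 = 22.32 N·m clockwise.
Battery pack: 30.5 × 10 = 305 N down at 5.71 m → arm 3.33 m, τ = 305 × 3.33 = 1016 N·m clockwise.
Load: 57.8 × 10 = 578 N down at 6.21 m → arm 3.83 m, τ = 578 × 3.83 = 2214 N·m clockwise.
Net moment of known loads = 3252 N·m clockwise.
An unknown mass m at 1.07 m has arm 1.31 m; its moment is m·g·1.31 counterclockwise.
For rotational equilibrium, m × 10 × 1.31 = 3252, so m = 3252 / (10 × 1.31) = 248 kg.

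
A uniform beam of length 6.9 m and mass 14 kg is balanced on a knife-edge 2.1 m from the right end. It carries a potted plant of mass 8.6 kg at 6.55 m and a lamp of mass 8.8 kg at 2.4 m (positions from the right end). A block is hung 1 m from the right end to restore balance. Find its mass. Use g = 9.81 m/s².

Sum moments about the knife-edge (at 2.1 m from the right end) (the support reaction has zero arm there).
Beam weight: 14 × 9.81 = 137.3 N down at 3.45 m → arm 1.35 m, τ = 137.3 × 1.35 = 185.4 N·m counterclockwise.
Potted plant: 8.6 × 9.81 = 84.37 N down at 6.55 m → arm 4.45 m, τ = 84.37 × 4.45 = 375.4 N·m counterclockwise.
Lamp: 8.8 × 9.81 = 86.33 N down at 2.4 m → arm 0.3 m, τ = 86.33 × 0.3 = 25.9 N·m counterclockwise.
Net moment of known loads = 586.7 N·m counterclockwise.
An unknown mass m at 1 m has arm 1.1 m; its moment is m·g·1.1 clockwise.
Balancing moments: m × 9.81 × 1.1 = 586.7, giving m = 586.7 / (9.81 × 1.1) = 54.4 kg.

m ≈ 54.4 kg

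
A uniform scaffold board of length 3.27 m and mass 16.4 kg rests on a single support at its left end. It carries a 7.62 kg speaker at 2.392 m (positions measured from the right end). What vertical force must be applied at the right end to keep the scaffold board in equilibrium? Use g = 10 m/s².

Taking torques about the left end:
Beam weight: 16.4 × 10 = 164 N down at 1.635 m → arm 1.635 m, τ = 164 × 1.635 = 268.1 N·m clockwise.
Speaker: 7.62 × 10 = 76.2 N down at 2.392 m → arm 0.878 m, τ = 76.2 × 0.878 = 66.9 N·m clockwise.
Net moment of the loads = 335 N·m clockwise.
The upward force F acts at the right end, arm 3.27 m, giving F × 3.27 counterclockwise.
Setting net torque to zero: F × 3.27 = 335 → F = 335 / 3.27 = 102 N.

F ≈ 102 N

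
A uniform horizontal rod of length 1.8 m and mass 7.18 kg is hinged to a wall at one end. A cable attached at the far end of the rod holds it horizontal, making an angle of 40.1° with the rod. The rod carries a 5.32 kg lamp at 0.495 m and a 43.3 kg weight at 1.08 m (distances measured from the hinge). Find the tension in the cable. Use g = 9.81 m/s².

Choose the hinge as the axis so the unknown hinge reaction has zero arm there.
Beam weight: 7.18 × 9.81 = 70.44 N down at 0.9 m → arm 0.9 m, τ = 70.44 × 0.9 = 63.4 N·m clockwise.
Lamp: 5.32 × 9.81 = 52.19 N down at 0.495 m → arm 0.495 m, τ = 52.19 × 0.495 = 25.83 N·m clockwise.
Weight: 43.3 × 9.81 = 424.8 N down at 1.08 m → arm 1.08 m, τ = 424.8 × 1.08 = 458.8 N·m clockwise.
Total clockwise load moment = 548 N·m.
The cable tension T acts at 1.8 m; only its component perpendicular to the rod, T sinθ, produces torque. sin 40.1° = 0.6441.
For rotational equilibrium, T × 1.8 × 0.6441 = 548, so T = 548 / 1.159 = 473 N.

T ≈ 473 N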